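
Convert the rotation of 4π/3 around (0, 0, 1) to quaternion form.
-0.5 + 0.866k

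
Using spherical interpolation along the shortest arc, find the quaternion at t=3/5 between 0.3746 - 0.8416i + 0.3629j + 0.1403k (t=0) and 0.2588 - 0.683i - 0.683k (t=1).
0.3431 - 0.8384i + 0.1658j - 0.3897k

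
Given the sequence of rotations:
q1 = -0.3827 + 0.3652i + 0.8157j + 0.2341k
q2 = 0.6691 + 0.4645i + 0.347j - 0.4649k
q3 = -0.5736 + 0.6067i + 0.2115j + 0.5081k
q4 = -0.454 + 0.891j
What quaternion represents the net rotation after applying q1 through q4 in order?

q2 · q1 = -0.5999 + 0.527i + 0.1345j + 0.5867k
q3 · q2 · q1 = -0.3022 - 0.6105i - 0.2922j - 0.6712k
q4 · q3 · q2 · q1 = 0.3975 - 0.3209i - 0.1366j + 0.8487k
0.3975 - 0.3209i - 0.1366j + 0.8487k


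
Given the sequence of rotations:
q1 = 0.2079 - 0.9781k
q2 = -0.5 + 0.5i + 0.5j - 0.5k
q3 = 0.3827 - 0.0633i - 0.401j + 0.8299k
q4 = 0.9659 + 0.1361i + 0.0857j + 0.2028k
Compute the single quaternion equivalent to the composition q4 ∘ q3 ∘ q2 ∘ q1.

q2 · q1 = -0.593 - 0.3851i + 0.593j + 0.3851k
q3 · q2 · q1 = -0.3331 - 0.7564i + 0.1695j - 0.5367k
q4 · q3 · q2 · q1 = -0.1245 - 0.8563i + 0.0548j - 0.4981k
-0.1245 - 0.8563i + 0.0548j - 0.4981k


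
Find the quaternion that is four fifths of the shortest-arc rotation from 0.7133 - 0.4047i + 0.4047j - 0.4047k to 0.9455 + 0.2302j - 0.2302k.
0.9191 - 0.0848i + 0.2721j - 0.2721k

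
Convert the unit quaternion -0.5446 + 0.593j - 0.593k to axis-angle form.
axis = (0, √2/2, -√2/2), θ = 246°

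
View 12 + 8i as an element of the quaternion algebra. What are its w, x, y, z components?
12 + 8i + 0j + 0k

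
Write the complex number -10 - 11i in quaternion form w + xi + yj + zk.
-10 - 11i + 0j + 0k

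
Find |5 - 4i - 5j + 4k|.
√82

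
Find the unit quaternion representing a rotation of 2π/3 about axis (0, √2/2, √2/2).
0.5 + 0.6124j + 0.6124k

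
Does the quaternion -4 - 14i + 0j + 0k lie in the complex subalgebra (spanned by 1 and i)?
Yes. The quaternion -4 - 14i has j- and k-coefficients y = z = 0, so it lies in the complex subalgebra spanned by 1 and i.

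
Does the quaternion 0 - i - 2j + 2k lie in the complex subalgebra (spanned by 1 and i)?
No. The quaternion -i - 2j + 2k has j-coefficient y = -2 and k-coefficient z = 2, not both zero, so it does not lie in the complex subalgebra spanned by 1 and i.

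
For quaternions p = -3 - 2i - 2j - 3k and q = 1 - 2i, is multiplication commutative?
No: pq = -7 + 4i + 4j - 7k ≠ -7 + 4i - 8j + k = qp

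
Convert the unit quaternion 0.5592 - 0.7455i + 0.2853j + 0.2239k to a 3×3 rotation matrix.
[[0.7369, -0.6758, -0.0148], [-0.175, -0.2118, 0.9615], [-0.6529, -0.706, -0.2743]]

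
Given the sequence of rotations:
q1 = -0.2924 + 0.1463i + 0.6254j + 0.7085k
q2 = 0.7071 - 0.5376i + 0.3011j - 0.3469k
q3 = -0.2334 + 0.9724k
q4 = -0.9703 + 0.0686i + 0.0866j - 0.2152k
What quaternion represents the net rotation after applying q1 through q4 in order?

q2 · q1 = -0.0706 + 0.6909i + 0.6843j + 0.2221k
q3 · q2 · q1 = -0.1995 - 0.8267i + 0.5121j - 0.1205k
q4 · q3 · q2 · q1 = 0.18 + 0.8882i - 0.328j + 0.2666k
0.18 + 0.8882i - 0.328j + 0.2666k


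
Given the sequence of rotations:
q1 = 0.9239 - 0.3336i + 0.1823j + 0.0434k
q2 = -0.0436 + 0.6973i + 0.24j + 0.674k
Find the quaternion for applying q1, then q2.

q2 · q1 = 0.1193 + 0.5463i - 0.0413j + 0.828k
0.1193 + 0.5463i - 0.0413j + 0.828k


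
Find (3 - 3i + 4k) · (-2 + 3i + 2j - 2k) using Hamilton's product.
11 + 7i + 12j - 20k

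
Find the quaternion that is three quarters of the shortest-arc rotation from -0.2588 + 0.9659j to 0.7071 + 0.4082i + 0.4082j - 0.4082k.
0.5277 + 0.3555i + 0.6846j - 0.3555k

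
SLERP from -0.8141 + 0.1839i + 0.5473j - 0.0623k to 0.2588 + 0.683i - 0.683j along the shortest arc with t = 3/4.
-0.4606 - 0.5064i + 0.7287j - 0.0189k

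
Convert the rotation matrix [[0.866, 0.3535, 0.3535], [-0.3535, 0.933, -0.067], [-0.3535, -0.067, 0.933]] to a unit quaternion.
0.9659 + 0.183j - 0.183k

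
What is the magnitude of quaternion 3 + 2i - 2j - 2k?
√21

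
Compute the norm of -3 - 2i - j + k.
√15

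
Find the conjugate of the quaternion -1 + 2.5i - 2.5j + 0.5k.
-1 - 2.5i + 2.5j - 0.5k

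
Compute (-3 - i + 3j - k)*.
-3 + i - 3j + k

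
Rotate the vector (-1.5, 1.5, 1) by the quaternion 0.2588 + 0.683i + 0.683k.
(0.302, -2.183, -0.802)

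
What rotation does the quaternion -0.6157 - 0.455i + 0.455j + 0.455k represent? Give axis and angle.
axis = (-√3/3, √3/3, √3/3), θ = 256°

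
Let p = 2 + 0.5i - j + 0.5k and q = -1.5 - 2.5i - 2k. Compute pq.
-0.75 - 3.75i + 1.25j - 7.25k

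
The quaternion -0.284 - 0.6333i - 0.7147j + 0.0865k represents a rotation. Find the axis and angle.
axis = (-0.6605, -0.7454, 0.0902), θ = 213°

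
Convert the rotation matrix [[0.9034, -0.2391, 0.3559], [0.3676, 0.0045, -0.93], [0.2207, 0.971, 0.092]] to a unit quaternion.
0.7071 + 0.6721i + 0.0478j + 0.2145k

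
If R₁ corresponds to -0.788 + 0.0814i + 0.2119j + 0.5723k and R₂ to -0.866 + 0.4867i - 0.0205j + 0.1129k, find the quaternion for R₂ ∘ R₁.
0.5825 - 0.4897i - 0.4367j - 0.4798k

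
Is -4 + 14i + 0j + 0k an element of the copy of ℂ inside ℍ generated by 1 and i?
Yes. The quaternion -4 + 14i has j- and k-coefficients y = z = 0, so it lies in the complex subalgebra spanned by 1 and i.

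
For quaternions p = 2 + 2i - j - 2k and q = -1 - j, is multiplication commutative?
No: pq = -3 - 4i - j ≠ -3 - j + 4k = qp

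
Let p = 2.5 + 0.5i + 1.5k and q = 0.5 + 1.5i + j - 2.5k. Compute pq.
4.25 + 2.5i + 6j - 5k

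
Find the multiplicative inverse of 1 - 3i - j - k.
0.0833 + 0.25i + 0.0833j + 0.0833k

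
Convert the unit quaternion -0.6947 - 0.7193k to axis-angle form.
axis = (0, 0, -1), θ = 268°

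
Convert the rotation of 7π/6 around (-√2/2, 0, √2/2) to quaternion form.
-0.2588 - 0.683i + 0.683k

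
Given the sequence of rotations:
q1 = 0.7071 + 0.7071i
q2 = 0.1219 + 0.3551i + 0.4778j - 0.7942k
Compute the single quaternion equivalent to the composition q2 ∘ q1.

q2 · q1 = -0.1649 + 0.3373i - 0.2237j - 0.8994k
-0.1649 + 0.3373i - 0.2237j - 0.8994k


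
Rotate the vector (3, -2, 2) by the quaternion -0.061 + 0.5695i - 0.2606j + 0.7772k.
(1.206, -0.133, 3.94)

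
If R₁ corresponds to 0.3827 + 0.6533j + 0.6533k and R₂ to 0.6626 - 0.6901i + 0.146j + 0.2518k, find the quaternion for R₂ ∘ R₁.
-0.0063 - 0.3332i + 0.9396j + 0.0784k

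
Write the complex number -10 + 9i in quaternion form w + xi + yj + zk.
-10 + 9i + 0j + 0k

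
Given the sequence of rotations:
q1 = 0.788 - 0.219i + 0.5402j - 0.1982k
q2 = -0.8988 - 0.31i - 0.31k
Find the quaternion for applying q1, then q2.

q2 · q1 = -0.8376 + 0.12i - 0.4791j - 0.2336k
-0.8376 + 0.12i - 0.4791j - 0.2336k


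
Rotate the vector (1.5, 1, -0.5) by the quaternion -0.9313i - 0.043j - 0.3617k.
(0.845, -0.892, 1.411)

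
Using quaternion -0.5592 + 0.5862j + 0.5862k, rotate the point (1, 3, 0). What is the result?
(1.592, 0.283, 2.717)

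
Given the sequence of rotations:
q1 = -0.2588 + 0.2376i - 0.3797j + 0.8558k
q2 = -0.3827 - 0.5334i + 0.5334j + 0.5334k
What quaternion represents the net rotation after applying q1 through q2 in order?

q2 · q1 = -0.0282 + 0.7061i + 0.5905j - 0.3898k
-0.0282 + 0.7061i + 0.5905j - 0.3898k


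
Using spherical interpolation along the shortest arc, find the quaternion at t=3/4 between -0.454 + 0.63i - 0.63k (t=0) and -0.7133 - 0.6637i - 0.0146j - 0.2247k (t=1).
-0.8186 - 0.37i - 0.0133j - 0.4391k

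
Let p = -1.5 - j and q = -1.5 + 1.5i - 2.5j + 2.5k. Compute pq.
-0.25 - 4.75i + 5.25j - 2.25k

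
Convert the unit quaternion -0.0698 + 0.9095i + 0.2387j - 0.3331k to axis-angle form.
axis = (0.9117, 0.2393, -0.3339), θ = 188°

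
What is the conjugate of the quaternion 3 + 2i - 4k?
3 - 2i + 4k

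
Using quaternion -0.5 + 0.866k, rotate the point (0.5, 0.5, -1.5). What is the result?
(0.183, -0.683, -1.5)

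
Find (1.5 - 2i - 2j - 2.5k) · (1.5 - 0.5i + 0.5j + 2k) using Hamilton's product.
7.25 - 6.5i + 3j - 2.75k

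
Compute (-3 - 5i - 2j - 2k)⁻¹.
-0.0714 + 0.119i + 0.0476j + 0.0476k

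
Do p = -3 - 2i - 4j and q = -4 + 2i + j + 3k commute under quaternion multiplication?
No: pq = 20 - 10i + 19j - 3k ≠ 20 + 14i + 7j - 15k = qp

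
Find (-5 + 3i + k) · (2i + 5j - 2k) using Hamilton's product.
-4 - 15i - 17j + 25k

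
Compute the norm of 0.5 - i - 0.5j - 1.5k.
1.936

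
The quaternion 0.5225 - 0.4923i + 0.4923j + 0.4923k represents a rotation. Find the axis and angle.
axis = (-√3/3, √3/3, √3/3), θ = 117°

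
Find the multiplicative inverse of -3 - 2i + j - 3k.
-0.1304 + 0.087i - 0.0435j + 0.1304k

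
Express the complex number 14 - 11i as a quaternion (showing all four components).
14 - 11i + 0j + 0k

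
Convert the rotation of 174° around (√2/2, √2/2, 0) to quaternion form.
0.0523 + 0.7061i + 0.7061j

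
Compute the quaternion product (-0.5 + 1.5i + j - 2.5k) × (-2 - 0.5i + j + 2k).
5.75 + 1.75i - 4.25j + 6k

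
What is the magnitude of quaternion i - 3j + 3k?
√19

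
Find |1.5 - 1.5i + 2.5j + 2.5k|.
√17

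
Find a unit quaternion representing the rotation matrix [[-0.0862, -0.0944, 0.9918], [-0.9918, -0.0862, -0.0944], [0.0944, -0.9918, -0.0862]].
-0.4305 + 0.5211i - 0.5211j + 0.5211k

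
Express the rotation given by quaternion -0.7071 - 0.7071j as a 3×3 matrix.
[[0, 0, 1], [0, 1, 0], [-1, 0, 0]]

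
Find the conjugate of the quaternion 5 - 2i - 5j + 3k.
5 + 2i + 5j - 3k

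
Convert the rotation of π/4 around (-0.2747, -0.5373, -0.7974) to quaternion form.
0.9239 - 0.1051i - 0.2056j - 0.3052k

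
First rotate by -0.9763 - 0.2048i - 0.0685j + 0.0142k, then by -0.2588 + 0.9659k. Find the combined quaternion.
0.239 + 0.1192i - 0.1801j - 0.9467k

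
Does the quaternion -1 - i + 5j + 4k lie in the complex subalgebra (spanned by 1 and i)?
No. The quaternion -1 - i + 5j + 4k has j-coefficient y = 5 and k-coefficient z = 4, not both zero, so it does not lie in the complex subalgebra spanned by 1 and i.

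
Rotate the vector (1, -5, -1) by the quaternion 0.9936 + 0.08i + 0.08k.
(1.769, -4.554, -1.769)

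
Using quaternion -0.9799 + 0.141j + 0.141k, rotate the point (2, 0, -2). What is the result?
(2.394, -0.632, -1.368)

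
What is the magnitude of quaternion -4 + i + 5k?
√42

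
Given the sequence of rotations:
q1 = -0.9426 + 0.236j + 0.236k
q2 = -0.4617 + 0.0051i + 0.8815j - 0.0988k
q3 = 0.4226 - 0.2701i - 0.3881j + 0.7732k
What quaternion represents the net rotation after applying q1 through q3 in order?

q2 · q1 = 0.2505 + 0.2265i - 0.9411j - 0.0146k
q3 · q2 · q1 = -0.1869 + 0.7614i - 0.3237j + 0.5296k
-0.1869 + 0.7614i - 0.3237j + 0.5296k


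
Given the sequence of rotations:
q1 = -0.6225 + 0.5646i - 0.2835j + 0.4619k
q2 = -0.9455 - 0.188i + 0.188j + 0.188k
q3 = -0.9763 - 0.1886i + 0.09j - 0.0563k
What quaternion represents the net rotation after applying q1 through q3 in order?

q2 · q1 = 0.6612 - 0.2767i + 0.344j - 0.6066k
q3 · q2 · q1 = -0.7628 + 0.1102i - 0.3752j + 0.515k
-0.7628 + 0.1102i - 0.3752j + 0.515k


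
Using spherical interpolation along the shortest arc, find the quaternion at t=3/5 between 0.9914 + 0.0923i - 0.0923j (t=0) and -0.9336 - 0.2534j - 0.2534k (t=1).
0.9801 + 0.038i + 0.1174j + 0.1553k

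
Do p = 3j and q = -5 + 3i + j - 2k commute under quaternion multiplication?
No: pq = -3 - 6i - 15j - 9k ≠ -3 + 6i - 15j + 9k = qp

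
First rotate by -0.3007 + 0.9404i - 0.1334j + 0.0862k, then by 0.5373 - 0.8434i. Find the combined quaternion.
0.6316 + 0.7589i + 0.001j + 0.1588k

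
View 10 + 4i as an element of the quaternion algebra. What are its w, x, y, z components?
10 + 4i + 0j + 0k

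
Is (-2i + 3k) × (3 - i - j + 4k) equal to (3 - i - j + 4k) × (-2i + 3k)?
No: pq = -14 - 3i + 5j + 11k ≠ -14 - 9i - 5j + 7k = qp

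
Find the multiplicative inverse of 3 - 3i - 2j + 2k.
0.1154 + 0.1154i + 0.0769j - 0.0769k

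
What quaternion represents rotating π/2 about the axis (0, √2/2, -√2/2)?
0.7071 + 0.5j - 0.5k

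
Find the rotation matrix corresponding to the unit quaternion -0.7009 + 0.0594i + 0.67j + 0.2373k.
[[-0.0104, 0.4122, -0.911], [-0.2531, 0.8803, 0.4012], [0.9674, 0.2347, 0.0951]]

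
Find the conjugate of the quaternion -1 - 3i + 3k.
-1 + 3i - 3k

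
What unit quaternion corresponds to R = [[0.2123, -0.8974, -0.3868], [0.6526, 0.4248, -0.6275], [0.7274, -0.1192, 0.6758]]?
0.7604 + 0.1671i - 0.3663j + 0.5096k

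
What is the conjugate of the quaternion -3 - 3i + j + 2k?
-3 + 3i - j - 2k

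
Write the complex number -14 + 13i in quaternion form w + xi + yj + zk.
-14 + 13i + 0j + 0k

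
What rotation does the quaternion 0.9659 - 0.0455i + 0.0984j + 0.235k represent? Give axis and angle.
axis = (-0.1758, 0.3802, 0.908), θ = π/6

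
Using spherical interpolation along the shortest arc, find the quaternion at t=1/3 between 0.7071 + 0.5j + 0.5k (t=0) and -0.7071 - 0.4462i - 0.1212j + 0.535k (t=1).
0.8597 + 0.1922i + 0.4447j + 0.1621k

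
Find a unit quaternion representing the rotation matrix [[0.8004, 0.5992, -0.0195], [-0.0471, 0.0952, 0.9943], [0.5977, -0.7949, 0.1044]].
0.7071 - 0.6326i - 0.2182j - 0.2285k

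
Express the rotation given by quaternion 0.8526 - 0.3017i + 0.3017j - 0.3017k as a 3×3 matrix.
[[0.6359, 0.3324, 0.6965], [-0.6965, 0.6359, 0.3324], [-0.3324, -0.6965, 0.6359]]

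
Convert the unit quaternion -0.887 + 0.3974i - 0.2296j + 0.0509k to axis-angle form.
axis = (0.8606, -0.4972, 0.1102), θ = 305°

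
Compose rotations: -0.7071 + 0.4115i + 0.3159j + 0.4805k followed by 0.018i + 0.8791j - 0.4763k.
-0.0563 + 0.5601i - 0.8263j - 0.0193k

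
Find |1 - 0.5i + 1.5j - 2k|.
2.739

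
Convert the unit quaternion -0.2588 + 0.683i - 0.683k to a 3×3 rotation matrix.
[[0.067, -0.3535, -0.933], [0.3535, -0.866, 0.3535], [-0.933, -0.3535, 0.067]]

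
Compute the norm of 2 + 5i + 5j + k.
√55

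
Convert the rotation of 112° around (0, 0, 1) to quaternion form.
0.5592 + 0.829k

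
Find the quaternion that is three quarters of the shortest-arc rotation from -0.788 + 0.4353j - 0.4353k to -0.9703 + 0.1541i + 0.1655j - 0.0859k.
-0.9469 + 0.1178i + 0.2398j - 0.179k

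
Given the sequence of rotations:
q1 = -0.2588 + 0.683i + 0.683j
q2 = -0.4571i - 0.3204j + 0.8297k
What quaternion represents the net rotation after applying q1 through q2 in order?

q2 · q1 = 0.531 - 0.4484i + 0.6496j - 0.3081k
0.531 - 0.4484i + 0.6496j - 0.3081k


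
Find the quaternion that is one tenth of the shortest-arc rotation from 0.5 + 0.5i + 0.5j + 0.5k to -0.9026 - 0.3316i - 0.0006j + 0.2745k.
0.5778 + 0.5083i + 0.468j + 0.4345k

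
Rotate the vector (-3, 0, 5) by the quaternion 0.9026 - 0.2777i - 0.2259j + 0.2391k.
(-5.054, 0.295, 2.894)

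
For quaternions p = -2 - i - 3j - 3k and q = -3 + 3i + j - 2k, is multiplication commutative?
No: pq = 6 + 6i - 4j + 21k ≠ 6 - 12i + 18j + 5k = qp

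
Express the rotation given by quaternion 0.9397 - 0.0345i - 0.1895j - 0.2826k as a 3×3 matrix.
[[0.7685, 0.5442, -0.3366], [-0.518, 0.8379, 0.1719], [0.3756, 0.0423, 0.9258]]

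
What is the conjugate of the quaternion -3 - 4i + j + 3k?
-3 + 4i - j - 3k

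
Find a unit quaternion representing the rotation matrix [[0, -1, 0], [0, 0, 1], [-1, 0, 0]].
0.5 - 0.5i + 0.5j + 0.5k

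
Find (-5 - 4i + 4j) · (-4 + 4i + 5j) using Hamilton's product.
16 - 4i - 41j - 36k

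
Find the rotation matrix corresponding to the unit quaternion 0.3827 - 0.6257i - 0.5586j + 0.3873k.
[[0.0759, 0.4026, -0.9122], [0.9955, -0.083, 0.0462], [-0.0571, -0.9116, -0.4071]]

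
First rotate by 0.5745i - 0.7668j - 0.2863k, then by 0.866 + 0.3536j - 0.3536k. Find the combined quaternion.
0.1699 + 0.1251i - 0.8672j - 0.4511k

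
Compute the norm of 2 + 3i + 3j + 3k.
√31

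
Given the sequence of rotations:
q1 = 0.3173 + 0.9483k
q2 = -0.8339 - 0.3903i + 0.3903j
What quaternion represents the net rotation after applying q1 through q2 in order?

q2 · q1 = -0.2646 + 0.2463i + 0.494j - 0.7908k
-0.2646 + 0.2463i + 0.494j - 0.7908k


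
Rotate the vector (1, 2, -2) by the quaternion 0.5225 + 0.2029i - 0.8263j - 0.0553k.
(0.845, 1.671, 2.344)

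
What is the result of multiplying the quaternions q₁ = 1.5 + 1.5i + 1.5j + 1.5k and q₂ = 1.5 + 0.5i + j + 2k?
-3 + 4.5i + 1.5j + 6k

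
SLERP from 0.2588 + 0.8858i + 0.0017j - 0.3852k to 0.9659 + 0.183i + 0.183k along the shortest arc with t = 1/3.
0.6076 + 0.7629i + 0.0013j - 0.2211k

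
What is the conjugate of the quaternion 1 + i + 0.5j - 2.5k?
1 - i - 0.5j + 2.5k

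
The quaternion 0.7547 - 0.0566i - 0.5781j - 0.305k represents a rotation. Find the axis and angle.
axis = (-0.0863, -0.8812, -0.4649), θ = 82°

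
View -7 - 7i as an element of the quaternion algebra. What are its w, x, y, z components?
-7 - 7i + 0j + 0k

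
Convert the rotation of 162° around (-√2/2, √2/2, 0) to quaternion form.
0.1564 - 0.6984i + 0.6984j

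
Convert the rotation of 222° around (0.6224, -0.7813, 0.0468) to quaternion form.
-0.3584 + 0.5811i - 0.7294j + 0.0437k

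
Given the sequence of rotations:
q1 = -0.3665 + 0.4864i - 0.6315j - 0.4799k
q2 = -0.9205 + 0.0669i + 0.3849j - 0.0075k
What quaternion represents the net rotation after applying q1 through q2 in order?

q2 · q1 = 0.5443 - 0.6617i + 0.4687j + 0.215k
0.5443 - 0.6617i + 0.4687j + 0.215k


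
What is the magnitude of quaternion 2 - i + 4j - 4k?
√37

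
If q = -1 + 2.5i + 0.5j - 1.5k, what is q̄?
-1 - 2.5i - 0.5j + 1.5k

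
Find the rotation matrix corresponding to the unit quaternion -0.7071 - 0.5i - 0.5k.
[[0.5, -0.7071, 0.5], [0.7071, 0, -0.7071], [0.5, 0.7071, 0.5]]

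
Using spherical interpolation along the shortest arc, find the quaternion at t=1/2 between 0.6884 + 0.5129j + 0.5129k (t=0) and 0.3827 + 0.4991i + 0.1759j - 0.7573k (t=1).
0.2125 - 0.3469i + 0.2343j + 0.883k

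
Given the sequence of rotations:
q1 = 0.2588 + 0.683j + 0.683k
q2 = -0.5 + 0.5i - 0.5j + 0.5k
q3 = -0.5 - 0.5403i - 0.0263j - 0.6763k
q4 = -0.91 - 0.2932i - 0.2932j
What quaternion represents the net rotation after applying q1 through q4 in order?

q2 · q1 = -0.1294 - 0.5536i - 0.8124j + 0.1294k
q3 · q2 · q1 = -0.1683 - 0.2061i + 0.8539j + 0.4472k
q4 · q3 · q2 · q1 = 0.3431 + 0.1058i - 0.5966j - 0.7177k
0.3431 + 0.1058i - 0.5966j - 0.7177k


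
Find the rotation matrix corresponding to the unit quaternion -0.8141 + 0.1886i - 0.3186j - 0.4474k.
[[0.3967, -0.8486, 0.35], [0.6083, 0.5285, 0.5922], [-0.6875, -0.022, 0.7258]]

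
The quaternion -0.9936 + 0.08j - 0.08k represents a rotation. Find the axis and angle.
axis = (0, √2/2, -√2/2), θ = 347°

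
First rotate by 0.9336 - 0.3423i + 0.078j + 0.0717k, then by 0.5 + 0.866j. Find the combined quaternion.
0.3993 - 0.1091i + 0.8475j + 0.3323k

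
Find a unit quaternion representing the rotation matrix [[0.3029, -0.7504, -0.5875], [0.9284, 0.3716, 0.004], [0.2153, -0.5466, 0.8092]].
0.788 - 0.1747i - 0.2547j + 0.5326k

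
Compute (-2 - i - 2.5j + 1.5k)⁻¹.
-0.1481 + 0.0741i + 0.1852j - 0.1111k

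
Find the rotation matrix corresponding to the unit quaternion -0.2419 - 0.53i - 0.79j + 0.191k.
[[-0.3212, 0.9298, 0.1797], [0.745, 0.3652, -0.5582], [-0.5847, -0.0454, -0.81]]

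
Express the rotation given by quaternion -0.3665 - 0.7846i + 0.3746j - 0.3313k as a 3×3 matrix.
[[0.4998, -0.8307, 0.2453], [-0.345, -0.4507, -0.8233], [0.7945, 0.3269, -0.5118]]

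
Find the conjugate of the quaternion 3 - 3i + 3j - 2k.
3 + 3i - 3j + 2k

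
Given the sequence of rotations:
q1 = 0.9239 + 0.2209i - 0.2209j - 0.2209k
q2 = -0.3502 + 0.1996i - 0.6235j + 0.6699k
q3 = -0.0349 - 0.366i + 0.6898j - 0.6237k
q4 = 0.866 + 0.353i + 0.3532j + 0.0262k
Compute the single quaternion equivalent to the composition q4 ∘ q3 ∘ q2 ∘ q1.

q2 · q1 = -0.3574 + 0.3928i - 0.3066j + 0.7899k
q3 · q2 · q1 = 0.8604 + 0.4707i - 0.1917j + 0.0366k
q4 · q3 · q2 · q1 = 0.6457 + 0.7293i + 0.1373j - 0.1797k
0.6457 + 0.7293i + 0.1373j - 0.1797k


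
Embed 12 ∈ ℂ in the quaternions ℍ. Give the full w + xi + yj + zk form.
12 + 0i + 0j + 0k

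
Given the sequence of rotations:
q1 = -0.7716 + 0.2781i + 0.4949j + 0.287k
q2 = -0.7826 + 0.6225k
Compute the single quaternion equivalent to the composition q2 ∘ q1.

q2 · q1 = 0.4252 - 0.5257i - 0.2142j - 0.7049k
0.4252 - 0.5257i - 0.2142j - 0.7049k


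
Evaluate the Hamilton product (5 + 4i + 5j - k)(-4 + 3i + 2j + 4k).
-38 + 21i - 29j + 17k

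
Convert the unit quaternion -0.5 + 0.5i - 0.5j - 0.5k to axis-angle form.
axis = (√3/3, -√3/3, -√3/3), θ = 4π/3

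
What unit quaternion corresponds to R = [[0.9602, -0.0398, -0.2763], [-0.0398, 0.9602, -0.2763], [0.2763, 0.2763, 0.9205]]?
0.9799 + 0.141i - 0.141j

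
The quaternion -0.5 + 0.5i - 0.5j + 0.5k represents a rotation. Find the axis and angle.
axis = (√3/3, -√3/3, √3/3), θ = 4π/3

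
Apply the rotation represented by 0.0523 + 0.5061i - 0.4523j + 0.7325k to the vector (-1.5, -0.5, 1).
(1.685, 0.149, -0.8)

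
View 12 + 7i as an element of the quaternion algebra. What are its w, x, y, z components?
12 + 7i + 0j + 0k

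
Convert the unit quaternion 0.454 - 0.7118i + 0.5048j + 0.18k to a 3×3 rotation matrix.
[[0.4256, -0.8821, 0.2021], [-0.5552, -0.0781, 0.828], [-0.7146, -0.4646, -0.523]]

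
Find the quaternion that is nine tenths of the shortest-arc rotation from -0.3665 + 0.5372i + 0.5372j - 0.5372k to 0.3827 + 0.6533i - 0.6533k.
0.3125 + 0.6702i + 0.0632j - 0.6702k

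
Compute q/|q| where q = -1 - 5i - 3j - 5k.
-0.1291 - 0.6455i - 0.3873j - 0.6455k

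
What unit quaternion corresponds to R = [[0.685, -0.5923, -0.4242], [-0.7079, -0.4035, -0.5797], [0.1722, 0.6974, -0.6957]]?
0.3827 + 0.8343i - 0.3896j - 0.0755k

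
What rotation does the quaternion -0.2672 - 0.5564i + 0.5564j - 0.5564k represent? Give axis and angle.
axis = (-√3/3, √3/3, -√3/3), θ = 211°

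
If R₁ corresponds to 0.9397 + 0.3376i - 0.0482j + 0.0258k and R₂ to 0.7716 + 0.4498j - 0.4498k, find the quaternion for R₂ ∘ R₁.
0.7584 + 0.2504i + 0.2336j - 0.5546k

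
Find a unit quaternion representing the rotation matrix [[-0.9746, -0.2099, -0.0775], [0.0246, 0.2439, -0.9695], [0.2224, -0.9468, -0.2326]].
-0.0958 - 0.0592i + 0.7828j - 0.612k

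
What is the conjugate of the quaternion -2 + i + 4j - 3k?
-2 - i - 4j + 3k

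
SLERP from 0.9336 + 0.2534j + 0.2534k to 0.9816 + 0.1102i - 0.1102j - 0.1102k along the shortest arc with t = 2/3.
0.997 + 0.0755i + 0.0127j + 0.0127k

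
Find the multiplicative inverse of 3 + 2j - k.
0.2143 - 0.1429j + 0.0714k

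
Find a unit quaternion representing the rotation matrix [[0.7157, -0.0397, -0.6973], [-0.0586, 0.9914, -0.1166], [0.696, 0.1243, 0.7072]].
0.9239 + 0.0652i - 0.377j - 0.0051k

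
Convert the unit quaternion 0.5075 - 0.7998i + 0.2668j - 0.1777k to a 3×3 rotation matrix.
[[0.7945, -0.2464, 0.5551], [-0.6071, -0.3425, 0.717], [0.0134, -0.9066, -0.4217]]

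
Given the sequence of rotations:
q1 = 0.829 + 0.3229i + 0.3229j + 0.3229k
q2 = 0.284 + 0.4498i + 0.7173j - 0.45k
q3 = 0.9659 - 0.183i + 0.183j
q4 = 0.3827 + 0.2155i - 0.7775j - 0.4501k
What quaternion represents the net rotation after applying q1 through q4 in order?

q2 · q1 = 0.0039 + 0.8415i + 0.3958j - 0.3677k
q3 · q2 · q1 = 0.0853 + 0.7448i + 0.3157j - 0.5816k
q4 · q3 · q2 · q1 = -0.1442 + 0.8977i - 0.1554j + 0.3861k
-0.1442 + 0.8977i - 0.1554j + 0.3861k


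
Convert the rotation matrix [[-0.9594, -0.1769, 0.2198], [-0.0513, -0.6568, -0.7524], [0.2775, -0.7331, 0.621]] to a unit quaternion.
0.0349 + 0.1382i - 0.4128j + 0.8996k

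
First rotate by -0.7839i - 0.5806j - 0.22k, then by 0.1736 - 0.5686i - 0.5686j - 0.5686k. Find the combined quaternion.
-0.9009 - 0.3411i + 0.2198j - 0.1538k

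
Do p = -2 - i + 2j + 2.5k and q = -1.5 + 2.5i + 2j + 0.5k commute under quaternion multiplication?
No: pq = 0.25 - 7.5i - 0.25j - 11.75k ≠ 0.25 + 0.5i - 13.75j + 2.25k = qp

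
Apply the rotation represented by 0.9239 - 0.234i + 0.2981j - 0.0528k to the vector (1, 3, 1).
(1.266, 2.819, -1.205)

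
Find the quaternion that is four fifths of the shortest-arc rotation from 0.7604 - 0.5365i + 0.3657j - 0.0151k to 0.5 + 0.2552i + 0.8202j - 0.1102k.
0.6051 + 0.091i + 0.7849j - 0.0974k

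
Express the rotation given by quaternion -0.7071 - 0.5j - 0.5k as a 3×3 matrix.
[[0, -0.7071, 0.7071], [0.7071, 0.5, 0.5], [-0.7071, 0.5, 0.5]]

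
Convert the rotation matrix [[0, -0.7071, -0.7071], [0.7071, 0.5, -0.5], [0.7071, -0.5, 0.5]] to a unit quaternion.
0.7071 - 0.5j + 0.5k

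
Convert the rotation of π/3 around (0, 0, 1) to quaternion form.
0.866 + 0.5k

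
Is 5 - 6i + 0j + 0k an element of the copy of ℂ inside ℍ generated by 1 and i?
Yes. The quaternion 5 - 6i has j- and k-coefficients y = z = 0, so it lies in the complex subalgebra spanned by 1 and i.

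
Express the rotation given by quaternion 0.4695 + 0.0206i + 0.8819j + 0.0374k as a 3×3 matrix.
[[-0.5583, 0.0012, 0.8296], [0.0715, 0.9964, 0.0466], [-0.8266, 0.0853, -0.5563]]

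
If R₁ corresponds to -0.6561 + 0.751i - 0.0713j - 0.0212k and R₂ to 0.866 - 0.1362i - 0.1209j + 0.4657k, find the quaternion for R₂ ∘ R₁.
-0.4646 + 0.7755i + 0.3644j - 0.2234k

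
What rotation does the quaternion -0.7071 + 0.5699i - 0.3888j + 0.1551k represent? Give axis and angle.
axis = (0.806, -0.5498, 0.2193), θ = 3π/2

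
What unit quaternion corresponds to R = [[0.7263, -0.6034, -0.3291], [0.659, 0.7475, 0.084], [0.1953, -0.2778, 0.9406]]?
0.9239 - 0.0979i - 0.1419j + 0.3416k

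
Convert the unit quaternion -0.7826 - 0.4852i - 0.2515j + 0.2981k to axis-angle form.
axis = (-0.7794, -0.404, 0.4789), θ = 283°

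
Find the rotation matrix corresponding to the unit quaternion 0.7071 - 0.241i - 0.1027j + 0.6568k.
[[0.1161, -0.8793, -0.4618], [0.9783, 0.0211, 0.2059], [-0.1713, -0.4757, 0.8627]]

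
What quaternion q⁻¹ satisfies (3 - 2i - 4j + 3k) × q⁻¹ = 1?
0.0789 + 0.0526i + 0.1053j - 0.0789k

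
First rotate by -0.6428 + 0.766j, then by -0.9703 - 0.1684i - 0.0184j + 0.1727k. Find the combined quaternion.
0.6378 - 0.024i - 0.7314j - 0.24k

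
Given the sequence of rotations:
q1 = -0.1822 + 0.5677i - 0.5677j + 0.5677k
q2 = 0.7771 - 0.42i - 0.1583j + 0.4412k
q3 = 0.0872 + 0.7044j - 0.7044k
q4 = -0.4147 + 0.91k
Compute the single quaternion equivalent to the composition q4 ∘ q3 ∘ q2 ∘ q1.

q2 · q1 = -0.2435 + 0.6783i + 0.0766j + 0.6891k
q3 · q2 · q1 = 0.4102 + 0.5985i - 0.6426j - 0.2462k
q4 · q3 · q2 · q1 = 0.0539 + 0.3366i + 0.8111j + 0.4754k
0.0539 + 0.3366i + 0.8111j + 0.4754k


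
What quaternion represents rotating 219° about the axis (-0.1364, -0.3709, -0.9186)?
-0.3338 - 0.1286i - 0.3496j - 0.8659k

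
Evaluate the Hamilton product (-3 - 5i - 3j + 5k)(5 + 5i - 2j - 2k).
14 - 24i + 6j + 56k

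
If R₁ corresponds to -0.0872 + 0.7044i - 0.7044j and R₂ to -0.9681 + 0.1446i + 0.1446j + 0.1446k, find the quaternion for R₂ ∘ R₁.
0.0844 - 0.5927i + 0.7712j - 0.2163k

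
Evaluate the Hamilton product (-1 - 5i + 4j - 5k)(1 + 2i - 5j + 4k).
49 - 16i + 19j + 8k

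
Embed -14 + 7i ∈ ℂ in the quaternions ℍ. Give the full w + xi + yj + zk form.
-14 + 7i + 0j + 0k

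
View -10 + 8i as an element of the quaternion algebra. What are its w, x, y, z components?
-10 + 8i + 0j + 0k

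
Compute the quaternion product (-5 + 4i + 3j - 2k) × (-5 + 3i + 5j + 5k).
8 - 10i - 66j - 4k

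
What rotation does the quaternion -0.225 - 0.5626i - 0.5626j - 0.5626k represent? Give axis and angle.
axis = (-√3/3, -√3/3, -√3/3), θ = 206°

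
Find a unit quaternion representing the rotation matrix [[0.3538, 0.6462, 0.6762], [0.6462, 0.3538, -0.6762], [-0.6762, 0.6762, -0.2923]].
0.5948 + 0.5684i + 0.5684j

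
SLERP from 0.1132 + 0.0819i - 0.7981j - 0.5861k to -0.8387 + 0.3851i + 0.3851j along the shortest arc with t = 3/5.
0.6477 - 0.2313i - 0.6658j - 0.2894k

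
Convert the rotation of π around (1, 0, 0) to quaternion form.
i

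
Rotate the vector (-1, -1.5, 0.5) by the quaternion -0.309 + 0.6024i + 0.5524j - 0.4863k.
(-0.928, -0.75, 1.441)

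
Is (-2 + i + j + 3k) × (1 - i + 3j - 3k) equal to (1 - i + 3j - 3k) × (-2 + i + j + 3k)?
No: pq = 5 - 9i - 5j + 13k ≠ 5 + 15i - 5j + 5k = qp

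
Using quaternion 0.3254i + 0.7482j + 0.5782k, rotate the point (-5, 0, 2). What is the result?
(4.694, -0.704, -2.544)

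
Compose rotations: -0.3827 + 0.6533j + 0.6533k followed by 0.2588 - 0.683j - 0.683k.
0.7934 + 0.4305j + 0.4305k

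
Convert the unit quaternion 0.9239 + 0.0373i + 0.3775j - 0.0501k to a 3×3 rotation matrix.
[[0.71, 0.1207, 0.6938], [-0.0644, 0.9922, -0.1067], [-0.7013, 0.0311, 0.7122]]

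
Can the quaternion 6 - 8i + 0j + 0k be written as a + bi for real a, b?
Yes. The quaternion 6 - 8i has j- and k-coefficients y = z = 0, so it lies in the complex subalgebra spanned by 1 and i.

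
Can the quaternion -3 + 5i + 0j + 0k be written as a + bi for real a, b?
Yes. The quaternion -3 + 5i has j- and k-coefficients y = z = 0, so it lies in the complex subalgebra spanned by 1 and i.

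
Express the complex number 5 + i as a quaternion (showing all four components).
5 + i + 0j + 0k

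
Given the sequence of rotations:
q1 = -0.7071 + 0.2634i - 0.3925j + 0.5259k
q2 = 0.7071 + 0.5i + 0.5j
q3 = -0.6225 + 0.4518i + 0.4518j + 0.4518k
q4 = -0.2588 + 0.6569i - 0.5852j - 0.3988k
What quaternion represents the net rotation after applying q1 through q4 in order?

q2 · q1 = -0.4354 + 0.0957i - 0.894j + 0.0439k
q3 · q2 · q1 = 0.6119 + 0.1675i + 0.3832j - 0.6712k
q4 · q3 · q2 · q1 = -0.3118 + 0.9042i - 0.0831j + 0.2794k
-0.3118 + 0.9042i - 0.0831j + 0.2794k


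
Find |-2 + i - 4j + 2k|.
5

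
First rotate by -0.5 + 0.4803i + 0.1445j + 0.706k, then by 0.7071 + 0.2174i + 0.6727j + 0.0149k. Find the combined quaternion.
-0.5657 + 0.7037i - 0.3805j + 0.2001k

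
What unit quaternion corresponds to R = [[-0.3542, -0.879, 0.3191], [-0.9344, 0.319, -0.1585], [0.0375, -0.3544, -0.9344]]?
0.0872 - 0.5615i + 0.8074j - 0.1588k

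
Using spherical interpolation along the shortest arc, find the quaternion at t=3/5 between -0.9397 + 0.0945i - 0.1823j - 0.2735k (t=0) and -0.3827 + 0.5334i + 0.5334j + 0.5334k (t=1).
-0.7968 + 0.4545i + 0.3051j + 0.2559k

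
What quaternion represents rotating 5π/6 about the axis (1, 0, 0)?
0.2588 + 0.9659i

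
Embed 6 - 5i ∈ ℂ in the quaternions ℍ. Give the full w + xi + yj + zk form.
6 - 5i + 0j + 0k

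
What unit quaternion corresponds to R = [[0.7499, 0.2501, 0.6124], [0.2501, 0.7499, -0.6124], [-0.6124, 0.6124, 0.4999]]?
0.866 + 0.3536i + 0.3536j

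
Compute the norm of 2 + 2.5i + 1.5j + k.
3.674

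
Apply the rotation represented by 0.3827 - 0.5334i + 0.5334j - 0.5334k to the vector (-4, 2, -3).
(-2.701, 4.115, -2.183)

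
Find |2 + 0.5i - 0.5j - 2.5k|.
3.279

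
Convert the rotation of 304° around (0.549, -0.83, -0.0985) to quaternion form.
-0.8829 + 0.2577i - 0.3897j - 0.0462k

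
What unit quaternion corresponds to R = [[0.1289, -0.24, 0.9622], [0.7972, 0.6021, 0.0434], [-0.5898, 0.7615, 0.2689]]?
0.7071 + 0.2539i + 0.5487j + 0.3667k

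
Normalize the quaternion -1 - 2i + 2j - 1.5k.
-0.2981 - 0.5963i + 0.5963j - 0.4472k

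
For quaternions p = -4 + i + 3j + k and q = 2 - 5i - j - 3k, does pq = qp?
No: pq = 3 + 14i + 8j + 28k ≠ 3 + 30i + 12j = qp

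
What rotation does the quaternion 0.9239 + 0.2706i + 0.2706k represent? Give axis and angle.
axis = (√2/2, 0, √2/2), θ = π/4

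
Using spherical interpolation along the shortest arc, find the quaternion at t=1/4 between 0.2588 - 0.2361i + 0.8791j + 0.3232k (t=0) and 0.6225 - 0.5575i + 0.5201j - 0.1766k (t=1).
0.3765 - 0.3406i + 0.8367j + 0.2056k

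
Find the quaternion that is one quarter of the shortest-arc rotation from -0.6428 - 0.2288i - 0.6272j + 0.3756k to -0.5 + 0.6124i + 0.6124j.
-0.39 - 0.4092i - 0.757j + 0.3278k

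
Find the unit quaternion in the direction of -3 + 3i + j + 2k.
-0.6255 + 0.6255i + 0.2085j + 0.417k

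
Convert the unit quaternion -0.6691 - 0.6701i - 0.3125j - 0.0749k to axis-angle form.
axis = (-0.9017, -0.4205, -0.1008), θ = 264°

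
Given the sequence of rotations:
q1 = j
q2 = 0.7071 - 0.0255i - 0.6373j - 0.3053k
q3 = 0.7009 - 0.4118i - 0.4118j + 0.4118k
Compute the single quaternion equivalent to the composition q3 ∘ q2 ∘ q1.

q2 · q1 = 0.6373 + 0.3053i + 0.7071j - 0.0255k
q3 · q2 · q1 = 0.8741 - 0.3291i + 0.3484j + 0.0791k
0.8741 - 0.3291i + 0.3484j + 0.0791k


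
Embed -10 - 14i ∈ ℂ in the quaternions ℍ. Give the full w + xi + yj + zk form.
-10 - 14i + 0j + 0k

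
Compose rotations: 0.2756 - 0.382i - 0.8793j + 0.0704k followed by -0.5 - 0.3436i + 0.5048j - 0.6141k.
0.218 - 0.4081i + 0.8375j + 0.2905k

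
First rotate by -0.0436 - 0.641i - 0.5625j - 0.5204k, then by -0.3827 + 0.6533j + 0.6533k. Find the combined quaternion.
0.7241 + 0.2728i - 0.232j + 0.5894k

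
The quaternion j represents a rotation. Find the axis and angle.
axis = (0, 1, 0), θ = π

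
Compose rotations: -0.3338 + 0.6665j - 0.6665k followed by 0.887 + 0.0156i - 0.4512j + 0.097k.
0.0693 + 0.2309i + 0.7522j - 0.6132k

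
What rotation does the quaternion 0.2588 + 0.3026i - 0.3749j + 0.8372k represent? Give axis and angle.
axis = (0.3133, -0.3881, 0.8667), θ = 5π/6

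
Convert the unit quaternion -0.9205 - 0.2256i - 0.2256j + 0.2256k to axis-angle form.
axis = (-√3/3, -√3/3, √3/3), θ = 314°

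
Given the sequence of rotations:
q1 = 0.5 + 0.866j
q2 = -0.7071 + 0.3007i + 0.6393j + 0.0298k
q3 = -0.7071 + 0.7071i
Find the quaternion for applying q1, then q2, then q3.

q2 · q1 = -0.9072 + 0.1245i - 0.2927j + 0.2753k
q3 · q2 · q1 = 0.5534 - 0.7295i + 0.0123j - 0.4016k
0.5534 - 0.7295i + 0.0123j - 0.4016k


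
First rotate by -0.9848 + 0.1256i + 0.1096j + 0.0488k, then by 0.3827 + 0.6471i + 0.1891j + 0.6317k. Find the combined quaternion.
-0.5097 - 0.6492i - 0.0965j - 0.5563k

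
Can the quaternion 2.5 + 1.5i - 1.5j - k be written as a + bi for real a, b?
No. The quaternion 2.5 + 1.5i - 1.5j - k has j-coefficient y = -1.5 and k-coefficient z = -1, not both zero, so it does not lie in the complex subalgebra spanned by 1 and i.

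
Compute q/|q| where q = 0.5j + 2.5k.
0.1961j + 0.9806k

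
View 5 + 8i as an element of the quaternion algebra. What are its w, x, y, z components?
5 + 8i + 0j + 0k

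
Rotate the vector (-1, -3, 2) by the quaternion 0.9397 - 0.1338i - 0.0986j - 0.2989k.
(-2.777, -1.2, 2.202)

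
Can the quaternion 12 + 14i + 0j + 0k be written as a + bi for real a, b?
Yes. The quaternion 12 + 14i has j- and k-coefficients y = z = 0, so it lies in the complex subalgebra spanned by 1 and i.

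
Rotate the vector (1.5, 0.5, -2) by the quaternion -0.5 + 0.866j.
(0.982, 0.5, 2.299)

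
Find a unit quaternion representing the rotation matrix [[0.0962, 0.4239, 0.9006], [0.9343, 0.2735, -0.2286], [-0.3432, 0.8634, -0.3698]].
0.5 + 0.546i + 0.6219j + 0.2552k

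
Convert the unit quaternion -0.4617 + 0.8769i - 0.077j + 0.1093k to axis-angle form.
axis = (0.9886, -0.0868, 0.1232), θ = 235°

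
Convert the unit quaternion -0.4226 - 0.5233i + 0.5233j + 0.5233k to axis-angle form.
axis = (-√3/3, √3/3, √3/3), θ = 230°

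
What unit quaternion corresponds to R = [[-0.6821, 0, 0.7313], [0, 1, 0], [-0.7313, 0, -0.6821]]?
0.3987 + 0.9171j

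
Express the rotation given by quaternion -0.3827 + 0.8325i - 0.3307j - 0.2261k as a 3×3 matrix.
[[0.679, -0.7237, -0.1233], [-0.3776, -0.4884, 0.7867], [-0.6296, -0.4877, -0.6048]]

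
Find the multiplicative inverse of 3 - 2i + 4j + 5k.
0.0556 + 0.037i - 0.0741j - 0.0926k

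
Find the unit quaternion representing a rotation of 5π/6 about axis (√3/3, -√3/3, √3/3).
0.2588 + 0.5577i - 0.5577j + 0.5577k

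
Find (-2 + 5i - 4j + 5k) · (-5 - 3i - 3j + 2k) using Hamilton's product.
3 - 12i + j - 56k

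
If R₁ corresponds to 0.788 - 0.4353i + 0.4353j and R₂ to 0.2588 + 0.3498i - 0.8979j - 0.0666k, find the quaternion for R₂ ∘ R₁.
0.7471 + 0.192i - 0.5659j - 0.2911k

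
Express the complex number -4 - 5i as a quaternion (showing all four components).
-4 - 5i + 0j + 0k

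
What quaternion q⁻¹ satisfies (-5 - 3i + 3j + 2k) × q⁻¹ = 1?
-0.1064 + 0.0638i - 0.0638j - 0.0426k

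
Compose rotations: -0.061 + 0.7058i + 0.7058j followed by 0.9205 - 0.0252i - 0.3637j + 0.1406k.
0.2183 + 0.552i + 0.7711j + 0.2303k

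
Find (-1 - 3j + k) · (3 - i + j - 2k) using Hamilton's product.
2 + 6i - 11j + 2k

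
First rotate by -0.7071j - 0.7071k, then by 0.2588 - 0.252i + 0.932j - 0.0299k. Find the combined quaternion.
0.6379 - 0.6802i - 0.3612j - 0.0048k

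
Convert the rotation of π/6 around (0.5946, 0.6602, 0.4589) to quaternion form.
0.9659 + 0.1539i + 0.1709j + 0.1188k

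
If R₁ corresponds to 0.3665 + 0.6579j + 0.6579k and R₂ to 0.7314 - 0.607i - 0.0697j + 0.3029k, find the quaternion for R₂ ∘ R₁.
0.1146 - 0.4676i + 0.855j + 0.1929k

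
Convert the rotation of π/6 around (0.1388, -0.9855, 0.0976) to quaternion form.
0.9659 + 0.0359i - 0.2551j + 0.0253k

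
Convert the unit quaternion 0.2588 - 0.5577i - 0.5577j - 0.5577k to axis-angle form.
axis = (-√3/3, -√3/3, -√3/3), θ = 5π/6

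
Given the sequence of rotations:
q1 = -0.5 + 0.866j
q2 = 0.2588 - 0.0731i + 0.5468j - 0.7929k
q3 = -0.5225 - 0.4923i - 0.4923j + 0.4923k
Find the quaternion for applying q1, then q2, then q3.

q2 · q1 = -0.6029 + 0.7232i - 0.0493j + 0.3331k
q3 · q2 · q1 = 0.4828 - 0.2208i + 0.8426j - 0.0906k
0.4828 - 0.2208i + 0.8426j - 0.0906k


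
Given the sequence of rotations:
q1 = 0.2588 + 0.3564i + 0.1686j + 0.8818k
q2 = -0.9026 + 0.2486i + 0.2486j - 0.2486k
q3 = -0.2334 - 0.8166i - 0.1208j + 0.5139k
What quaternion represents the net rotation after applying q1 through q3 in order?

q2 · q1 = -0.1449 + 0.0038i - 0.3957j - 0.9069k
q3 · q2 · q1 = 0.4552 + 0.4303i - 0.6288j + 0.4608k
0.4552 + 0.4303i - 0.6288j + 0.4608k


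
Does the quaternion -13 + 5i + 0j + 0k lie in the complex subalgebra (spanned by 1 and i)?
Yes. The quaternion -13 + 5i has j- and k-coefficients y = z = 0, so it lies in the complex subalgebra spanned by 1 and i.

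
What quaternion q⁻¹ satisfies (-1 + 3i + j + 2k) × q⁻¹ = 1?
-0.0667 - 0.2i - 0.0667j - 0.1333k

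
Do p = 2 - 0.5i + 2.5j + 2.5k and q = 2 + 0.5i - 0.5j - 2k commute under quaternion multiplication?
No: pq = 10.5 - 3.75i + 4.25j ≠ 10.5 + 3.75i + 3.75j + 2k = qp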